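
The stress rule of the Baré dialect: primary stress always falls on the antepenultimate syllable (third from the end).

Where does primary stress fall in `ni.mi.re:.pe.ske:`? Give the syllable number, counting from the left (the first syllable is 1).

3

The word has 5 syllables; the antepenultimate syllable (third from the end) is syllable 3 (re:).
Primary stress: syllable 3 → ni.mi.ˈre:.pe.ske:.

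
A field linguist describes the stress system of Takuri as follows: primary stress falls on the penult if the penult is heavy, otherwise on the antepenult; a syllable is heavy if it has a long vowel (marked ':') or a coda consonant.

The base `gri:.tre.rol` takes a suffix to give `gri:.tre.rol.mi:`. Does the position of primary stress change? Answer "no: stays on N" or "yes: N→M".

Base `gri:.tre.rol` (3 syllables):
  Weights: 1 gri: H, 2 tre L, 3 rol H.
  The penult (syllable 2, tre) is light, so stress falls on the antepenult (syllable 1, gri:).
  → primary stress on syllable 1.
Suffixed `gri:.tre.rol.mi:` (4 syllables):
  Weights: 2 tre L, 3 rol H, 4 mi: H.
  The penult (syllable 3, rol) is heavy, so it takes stress.
  → primary stress on syllable 3.

yes: 1→3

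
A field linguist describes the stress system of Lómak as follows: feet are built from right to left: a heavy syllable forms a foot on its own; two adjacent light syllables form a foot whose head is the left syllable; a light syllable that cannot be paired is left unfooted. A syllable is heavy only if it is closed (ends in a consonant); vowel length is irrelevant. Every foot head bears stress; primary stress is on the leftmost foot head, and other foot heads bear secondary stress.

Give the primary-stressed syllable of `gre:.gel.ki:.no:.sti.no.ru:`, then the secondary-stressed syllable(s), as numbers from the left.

primary 2, secondary 4, 6

Weights: 1 gre: L, 2 gel H, 3 ki: L, 4 no: L, 5 sti L, 6 no L, 7 ru: L.
Parse right to left (heavy = foot alone; LL = one foot; stranded L unfooted): gre: (ˈgel) ki: (ˈno:.sti) (ˈno.ru:).
Foot heads: 2, 4, 6.
Primary stress on the leftmost head = syllable 2.
Secondary stress on 4, 6: gre:.ˈgel.ki:.ˌno:.sti.ˌno.ru:.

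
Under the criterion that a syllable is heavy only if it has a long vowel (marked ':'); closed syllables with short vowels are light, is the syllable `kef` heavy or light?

`kef`: short vowel, closed (coda /f/). Short vowel → light.

light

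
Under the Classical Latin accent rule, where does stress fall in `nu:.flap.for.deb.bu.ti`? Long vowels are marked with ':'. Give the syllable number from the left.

Classical Latin: stress the penult if heavy (long vowel or closed), else the antepenult.
Weights: 4 deb H, 5 bu L, 6 ti L.
The penult (syllable 5, bu) is light, so stress falls on the antepenult (syllable 4, deb).
Stress on syllable 4: nu:.flap.for.ˈdeb.bu.ti.

4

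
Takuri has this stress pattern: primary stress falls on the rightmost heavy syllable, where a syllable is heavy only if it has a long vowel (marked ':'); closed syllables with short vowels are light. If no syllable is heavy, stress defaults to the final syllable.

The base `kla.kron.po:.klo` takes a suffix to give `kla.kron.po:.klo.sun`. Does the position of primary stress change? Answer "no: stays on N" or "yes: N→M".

Base `kla.kron.po:.klo` (4 syllables):
  Weights: 1 kla L, 2 kron L, 3 po: H, 4 klo L.
  Heavy syllables in the domain: 3. The rightmost is syllable 3 (po:).
  → primary stress on syllable 3.
Suffixed `kla.kron.po:.klo.sun` (5 syllables):
  Weights: 1 kla L, 2 kron L, 3 po: H, 4 klo L, 5 sun L.
  Heavy syllables in the domain: 3. The rightmost is syllable 3 (po:).
  → primary stress on syllable 3.

no: stays on 3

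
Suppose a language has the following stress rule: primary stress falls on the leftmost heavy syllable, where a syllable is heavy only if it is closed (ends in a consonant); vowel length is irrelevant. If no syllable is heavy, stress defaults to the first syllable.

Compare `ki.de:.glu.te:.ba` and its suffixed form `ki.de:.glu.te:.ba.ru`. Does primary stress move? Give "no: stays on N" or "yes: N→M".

Base `ki.de:.glu.te:.ba` (5 syllables):
  Weights: 1 ki L, 2 de: L, 3 glu L, 4 te: L, 5 ba L.
  No heavy syllable in the domain; default to the first syllable = syllable 1.
  → primary stress on syllable 1.
Suffixed `ki.de:.glu.te:.ba.ru` (6 syllables):
  Weights: 1 ki L, 2 de: L, 3 glu L, 4 te: L, 5 ba L, 6 ru L.
  No heavy syllable in the domain; default to the first syllable = syllable 1.
  → primary stress on syllable 1.

no: stays on 1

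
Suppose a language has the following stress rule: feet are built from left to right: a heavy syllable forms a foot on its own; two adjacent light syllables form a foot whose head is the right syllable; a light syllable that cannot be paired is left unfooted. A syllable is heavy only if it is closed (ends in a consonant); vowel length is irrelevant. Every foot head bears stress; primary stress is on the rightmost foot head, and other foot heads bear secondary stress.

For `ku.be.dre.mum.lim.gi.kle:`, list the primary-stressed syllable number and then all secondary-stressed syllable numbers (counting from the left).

Weights: 1 ku L, 2 be L, 3 dre L, 4 mum H, 5 lim H, 6 gi L, 7 kle: L.
Parse left to right (heavy = foot alone; LL = one foot; stranded L unfooted): (ku.ˈbe) dre (ˈmum) (ˈlim) (gi.ˈkle:).
Foot heads: 2, 4, 5, 7.
Primary stress on the rightmost head = syllable 7.
Secondary stress on 2, 4, 5: ku.ˌbe.dre.ˌmum.ˌlim.gi.ˈkle:.

primary 7, secondary 2, 4, 5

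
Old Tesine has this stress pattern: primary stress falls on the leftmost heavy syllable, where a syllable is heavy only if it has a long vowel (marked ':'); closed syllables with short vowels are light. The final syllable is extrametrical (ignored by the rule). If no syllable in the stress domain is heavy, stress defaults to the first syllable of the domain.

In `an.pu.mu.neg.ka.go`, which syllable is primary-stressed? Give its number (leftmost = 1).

1

The final syllable (6, go) is extrametrical; the stress domain is syllables 1–5.
Weights: 1 an L, 2 pu L, 3 mu L, 4 neg L, 5 ka L.
No heavy syllable in the domain; default to the first syllable of the domain = syllable 1.
Primary stress: syllable 1 → ˈan.pu.mu.neg.ka.go.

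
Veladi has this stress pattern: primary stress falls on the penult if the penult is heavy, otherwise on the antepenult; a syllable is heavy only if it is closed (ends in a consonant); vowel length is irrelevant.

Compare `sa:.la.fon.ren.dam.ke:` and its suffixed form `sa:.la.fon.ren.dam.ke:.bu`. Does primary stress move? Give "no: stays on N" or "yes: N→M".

Base `sa:.la.fon.ren.dam.ke:` (6 syllables):
  Weights: 4 ren H, 5 dam H, 6 ke: L.
  The penult (syllable 5, dam) is heavy, so it takes stress.
  → primary stress on syllable 5.
Suffixed `sa:.la.fon.ren.dam.ke:.bu` (7 syllables):
  Weights: 5 dam H, 6 ke: L, 7 bu L.
  The penult (syllable 6, ke:) is light, so stress falls on the antepenult (syllable 5, dam).
  → primary stress on syllable 5.

no: stays on 5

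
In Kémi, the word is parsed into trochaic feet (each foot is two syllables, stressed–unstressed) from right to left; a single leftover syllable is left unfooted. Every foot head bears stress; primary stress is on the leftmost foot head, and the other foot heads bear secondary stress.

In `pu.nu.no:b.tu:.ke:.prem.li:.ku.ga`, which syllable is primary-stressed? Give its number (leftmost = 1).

Parse right to left into trochaic (ˈσσ) feet: pu (ˈnu.no:b) (ˈtu:.ke:) (ˈprem.li:) (ˈku.ga). Syllable 1 is left unfooted.
Foot heads (stressed positions): 2, 4, 6, 8.
End Rule Leftmost: primary stress on the leftmost head = syllable 2.
Primary stress: syllable 2 → pu.ˈnu.no:b.tu:.ke:.prem.li:.ku.ga.

2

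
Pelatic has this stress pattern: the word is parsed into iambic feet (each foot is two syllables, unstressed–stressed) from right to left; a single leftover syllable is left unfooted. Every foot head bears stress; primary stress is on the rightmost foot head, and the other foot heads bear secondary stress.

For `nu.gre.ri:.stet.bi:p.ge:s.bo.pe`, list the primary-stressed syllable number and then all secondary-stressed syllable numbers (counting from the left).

Parse right to left into iambic (σˈσ) feet: (nu.ˈgre) (ri:.ˈstet) (bi:p.ˈge:s) (bo.ˈpe).
Foot heads (stressed positions): 2, 4, 6, 8.
End Rule Rightmost: primary stress on the rightmost head = syllable 8.
Secondary stress on 2, 4, 6: nu.ˌgre.ri:.ˌstet.bi:p.ˌge:s.bo.ˈpe.

primary 8, secondary 2, 4, 6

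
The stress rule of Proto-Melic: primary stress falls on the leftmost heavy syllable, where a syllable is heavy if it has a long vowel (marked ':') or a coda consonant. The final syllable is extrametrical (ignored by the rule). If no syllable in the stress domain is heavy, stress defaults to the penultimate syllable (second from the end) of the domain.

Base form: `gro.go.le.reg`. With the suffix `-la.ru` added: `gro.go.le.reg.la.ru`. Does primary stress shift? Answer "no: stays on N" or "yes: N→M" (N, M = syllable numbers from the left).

yes: 2→4

Base `gro.go.le.reg` (4 syllables):
  The final syllable (4, reg) is extrametrical; the stress domain is syllables 1–3.
  Weights: 1 gro L, 2 go L, 3 le L.
  No heavy syllable in the domain; default to the penultimate syllable (second from the end) of the domain = syllable 2.
  → primary stress on syllable 2.
Suffixed `gro.go.le.reg.la.ru` (6 syllables):
  The final syllable (6, ru) is extrametrical; the stress domain is syllables 1–5.
  Weights: 1 gro L, 2 go L, 3 le L, 4 reg H, 5 la L.
  Heavy syllables in the domain: 4. The leftmost is syllable 4 (reg).
  → primary stress on syllable 4.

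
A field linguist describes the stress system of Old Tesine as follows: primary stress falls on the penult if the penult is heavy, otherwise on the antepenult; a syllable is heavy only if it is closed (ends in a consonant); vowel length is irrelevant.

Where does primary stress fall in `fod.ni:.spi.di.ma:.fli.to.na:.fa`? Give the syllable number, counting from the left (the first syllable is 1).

7

Weights: 7 to L, 8 na: L, 9 fa L.
The penult (syllable 8, na:) is light, so stress falls on the antepenult (syllable 7, to).
Primary stress: syllable 7 → fod.ni:.spi.di.ma:.fli.ˈto.na:.fa.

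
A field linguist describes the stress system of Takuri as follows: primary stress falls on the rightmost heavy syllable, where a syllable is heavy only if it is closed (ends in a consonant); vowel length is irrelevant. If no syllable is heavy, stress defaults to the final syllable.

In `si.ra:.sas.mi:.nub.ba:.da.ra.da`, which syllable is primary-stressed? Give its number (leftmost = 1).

5

Weights: 1 si L, 2 ra: L, 3 sas H, 4 mi: L, 5 nub H, 6 ba: L, 7 da L, 8 ra L, 9 da L.
Heavy syllables in the domain: 3, 5. The rightmost is syllable 5 (nub).
Primary stress: syllable 5 → si.ra:.sas.mi:.ˈnub.ba:.da.ra.da.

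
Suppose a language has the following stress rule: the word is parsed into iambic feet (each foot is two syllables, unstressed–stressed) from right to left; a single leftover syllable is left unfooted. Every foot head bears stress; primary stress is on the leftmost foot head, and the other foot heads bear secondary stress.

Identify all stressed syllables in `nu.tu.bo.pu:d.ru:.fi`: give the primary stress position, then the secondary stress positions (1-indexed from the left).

Parse right to left into iambic (σˈσ) feet: (nu.ˈtu) (bo.ˈpu:d) (ru:.ˈfi).
Foot heads (stressed positions): 2, 4, 6.
End Rule Leftmost: primary stress on the leftmost head = syllable 2.
Secondary stress on 4, 6: nu.ˈtu.bo.ˌpu:d.ru:.ˌfi.

primary 2, secondary 4, 6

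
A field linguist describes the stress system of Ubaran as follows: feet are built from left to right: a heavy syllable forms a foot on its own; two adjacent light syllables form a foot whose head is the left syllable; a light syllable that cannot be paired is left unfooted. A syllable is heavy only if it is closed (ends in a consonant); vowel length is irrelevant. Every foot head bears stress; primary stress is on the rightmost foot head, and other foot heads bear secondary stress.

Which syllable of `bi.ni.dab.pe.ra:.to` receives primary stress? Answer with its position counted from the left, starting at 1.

4

Weights: 1 bi L, 2 ni L, 3 dab H, 4 pe L, 5 ra: L, 6 to L.
Parse left to right (heavy = foot alone; LL = one foot; stranded L unfooted): (ˈbi.ni) (ˈdab) (ˈpe.ra:) to.
Foot heads: 1, 3, 4.
Primary stress on the rightmost head = syllable 4.
Primary stress: syllable 4 → bi.ni.dab.ˈpe.ra:.to.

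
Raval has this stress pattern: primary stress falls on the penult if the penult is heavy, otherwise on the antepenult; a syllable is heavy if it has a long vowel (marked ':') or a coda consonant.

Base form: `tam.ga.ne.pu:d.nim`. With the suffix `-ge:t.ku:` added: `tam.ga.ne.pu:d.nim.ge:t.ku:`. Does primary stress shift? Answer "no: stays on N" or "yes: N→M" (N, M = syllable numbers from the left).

yes: 4→6

Base `tam.ga.ne.pu:d.nim` (5 syllables):
  Weights: 3 ne L, 4 pu:d H, 5 nim H.
  The penult (syllable 4, pu:d) is heavy, so it takes stress.
  → primary stress on syllable 4.
Suffixed `tam.ga.ne.pu:d.nim.ge:t.ku:` (7 syllables):
  Weights: 5 nim H, 6 ge:t H, 7 ku: H.
  The penult (syllable 6, ge:t) is heavy, so it takes stress.
  → primary stress on syllable 6.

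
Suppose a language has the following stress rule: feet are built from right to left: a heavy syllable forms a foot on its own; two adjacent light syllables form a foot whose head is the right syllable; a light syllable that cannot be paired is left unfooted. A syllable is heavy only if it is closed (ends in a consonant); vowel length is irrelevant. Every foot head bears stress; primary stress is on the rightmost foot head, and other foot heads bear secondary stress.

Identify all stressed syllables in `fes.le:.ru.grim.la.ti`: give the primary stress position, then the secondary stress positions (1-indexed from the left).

Weights: 1 fes H, 2 le: L, 3 ru L, 4 grim H, 5 la L, 6 ti L.
Parse right to left (heavy = foot alone; LL = one foot; stranded L unfooted): (ˈfes) (le:.ˈru) (ˈgrim) (la.ˈti).
Foot heads: 1, 3, 4, 6.
Primary stress on the rightmost head = syllable 6.
Secondary stress on 1, 3, 4: ˌfes.le:.ˌru.ˌgrim.la.ˈti.

primary 6, secondary 1, 3, 4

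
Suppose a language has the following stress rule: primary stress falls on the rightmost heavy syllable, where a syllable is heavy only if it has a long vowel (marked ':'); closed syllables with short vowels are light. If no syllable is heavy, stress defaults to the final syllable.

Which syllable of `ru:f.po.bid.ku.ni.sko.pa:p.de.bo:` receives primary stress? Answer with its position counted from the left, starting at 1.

9

Weights: 1 ru:f H, 2 po L, 3 bid L, 4 ku L, 5 ni L, 6 sko L, 7 pa:p H, 8 de L, 9 bo: H.
Heavy syllables in the domain: 1, 7, 9. The rightmost is syllable 9 (bo:).
Primary stress: syllable 9 → ru:f.po.bid.ku.ni.sko.pa:p.de.ˈbo:.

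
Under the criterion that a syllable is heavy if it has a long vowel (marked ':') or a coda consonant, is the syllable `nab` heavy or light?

`nab`: short vowel, closed (coda /b/). Closed → heavy.

heavy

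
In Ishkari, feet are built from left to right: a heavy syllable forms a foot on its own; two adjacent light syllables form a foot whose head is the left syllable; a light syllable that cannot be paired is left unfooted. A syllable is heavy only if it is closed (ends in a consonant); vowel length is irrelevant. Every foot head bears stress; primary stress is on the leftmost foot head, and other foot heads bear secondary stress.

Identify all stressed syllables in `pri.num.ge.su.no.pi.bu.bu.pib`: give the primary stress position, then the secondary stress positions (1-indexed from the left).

Weights: 1 pri L, 2 num H, 3 ge L, 4 su L, 5 no L, 6 pi L, 7 bu L, 8 bu L, 9 pib H.
Parse left to right (heavy = foot alone; LL = one foot; stranded L unfooted): pri (ˈnum) (ˈge.su) (ˈno.pi) (ˈbu.bu) (ˈpib).
Foot heads: 2, 3, 5, 7, 9.
Primary stress on the leftmost head = syllable 2.
Secondary stress on 3, 5, 7, 9: pri.ˈnum.ˌge.su.ˌno.pi.ˌbu.bu.ˌpib.

primary 2, secondary 3, 5, 7, 9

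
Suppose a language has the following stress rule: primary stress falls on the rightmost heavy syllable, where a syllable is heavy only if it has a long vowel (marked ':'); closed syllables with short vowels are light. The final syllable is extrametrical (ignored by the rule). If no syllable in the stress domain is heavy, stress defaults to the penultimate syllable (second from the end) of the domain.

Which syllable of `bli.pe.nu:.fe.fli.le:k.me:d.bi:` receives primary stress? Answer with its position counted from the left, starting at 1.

7

The final syllable (8, bi:) is extrametrical; the stress domain is syllables 1–7.
Weights: 1 bli L, 2 pe L, 3 nu: H, 4 fe L, 5 fli L, 6 le:k H, 7 me:d H.
Heavy syllables in the domain: 3, 6, 7. The rightmost is syllable 7 (me:d).
Primary stress: syllable 7 → bli.pe.nu:.fe.fli.le:k.ˈme:d.bi:.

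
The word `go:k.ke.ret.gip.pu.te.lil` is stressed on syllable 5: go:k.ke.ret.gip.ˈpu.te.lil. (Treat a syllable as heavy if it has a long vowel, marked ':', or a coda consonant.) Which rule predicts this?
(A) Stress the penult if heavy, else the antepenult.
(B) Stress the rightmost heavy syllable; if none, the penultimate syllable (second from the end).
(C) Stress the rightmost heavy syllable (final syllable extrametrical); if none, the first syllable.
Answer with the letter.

Rule A → syllable 5 ✓.
Rule B → syllable 7 (observed: 5).
Rule C → syllable 4 (observed: 5).

A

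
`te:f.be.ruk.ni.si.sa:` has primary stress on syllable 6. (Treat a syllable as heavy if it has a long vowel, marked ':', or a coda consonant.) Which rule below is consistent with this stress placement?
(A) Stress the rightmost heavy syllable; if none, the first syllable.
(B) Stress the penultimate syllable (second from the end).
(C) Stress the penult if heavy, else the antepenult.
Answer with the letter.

Rule A → syllable 6 ✓.
Rule B → syllable 5 (observed: 6).
Rule C → syllable 4 (observed: 6).

A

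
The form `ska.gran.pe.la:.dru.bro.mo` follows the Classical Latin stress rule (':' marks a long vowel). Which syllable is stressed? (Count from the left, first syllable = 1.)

5

Classical Latin: stress the penult if heavy (long vowel or closed), else the antepenult.
Weights: 5 dru L, 6 bro L, 7 mo L.
The penult (syllable 6, bro) is light, so stress falls on the antepenult (syllable 5, dru).
Stress on syllable 5: ska.gran.pe.la:.ˈdru.bro.mo.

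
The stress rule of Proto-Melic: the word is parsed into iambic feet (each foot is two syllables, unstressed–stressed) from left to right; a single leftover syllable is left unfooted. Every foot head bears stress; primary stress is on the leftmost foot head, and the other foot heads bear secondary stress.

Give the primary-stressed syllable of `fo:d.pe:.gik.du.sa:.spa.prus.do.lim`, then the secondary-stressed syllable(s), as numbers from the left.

primary 2, secondary 4, 6, 8

Parse left to right into iambic (σˈσ) feet: (fo:d.ˈpe:) (gik.ˈdu) (sa:.ˈspa) (prus.ˈdo) lim. Syllable 9 is left unfooted.
Foot heads (stressed positions): 2, 4, 6, 8.
End Rule Leftmost: primary stress on the leftmost head = syllable 2.
Secondary stress on 4, 6, 8: fo:d.ˈpe:.gik.ˌdu.sa:.ˌspa.prus.ˌdo.lim.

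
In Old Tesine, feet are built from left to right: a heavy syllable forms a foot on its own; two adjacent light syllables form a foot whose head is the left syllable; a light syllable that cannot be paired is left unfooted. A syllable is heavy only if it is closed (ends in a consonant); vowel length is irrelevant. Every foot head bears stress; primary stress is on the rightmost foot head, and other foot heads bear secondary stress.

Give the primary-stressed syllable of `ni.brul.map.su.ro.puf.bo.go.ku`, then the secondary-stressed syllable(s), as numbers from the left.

primary 7, secondary 2, 3, 4, 6

Weights: 1 ni L, 2 brul H, 3 map H, 4 su L, 5 ro L, 6 puf H, 7 bo L, 8 go L, 9 ku L.
Parse left to right (heavy = foot alone; LL = one foot; stranded L unfooted): ni (ˈbrul) (ˈmap) (ˈsu.ro) (ˈpuf) (ˈbo.go) ku.
Foot heads: 2, 3, 4, 6, 7.
Primary stress on the rightmost head = syllable 7.
Secondary stress on 2, 3, 4, 6: ni.ˌbrul.ˌmap.ˌsu.ro.ˌpuf.ˈbo.go.ku.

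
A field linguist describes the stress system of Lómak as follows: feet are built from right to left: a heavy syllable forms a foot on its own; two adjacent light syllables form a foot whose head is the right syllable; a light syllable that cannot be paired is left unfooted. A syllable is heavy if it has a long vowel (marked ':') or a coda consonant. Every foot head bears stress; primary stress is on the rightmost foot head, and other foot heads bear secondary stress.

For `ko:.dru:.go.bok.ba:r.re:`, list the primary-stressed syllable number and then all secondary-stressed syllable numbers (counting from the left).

Weights: 1 ko: H, 2 dru: H, 3 go L, 4 bok H, 5 ba:r H, 6 re: H.
Parse right to left (heavy = foot alone; LL = one foot; stranded L unfooted): (ˈko:) (ˈdru:) go (ˈbok) (ˈba:r) (ˈre:).
Foot heads: 1, 2, 4, 5, 6.
Primary stress on the rightmost head = syllable 6.
Secondary stress on 1, 2, 4, 5: ˌko:.ˌdru:.go.ˌbok.ˌba:r.ˈre:.

primary 6, secondary 1, 2, 4, 5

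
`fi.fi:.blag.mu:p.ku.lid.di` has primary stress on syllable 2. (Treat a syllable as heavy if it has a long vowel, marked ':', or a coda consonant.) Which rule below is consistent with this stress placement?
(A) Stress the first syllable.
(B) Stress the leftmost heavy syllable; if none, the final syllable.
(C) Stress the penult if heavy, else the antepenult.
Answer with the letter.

Rule A → syllable 1 (observed: 2).
Rule B → syllable 2 ✓.
Rule C → syllable 6 (observed: 2).

B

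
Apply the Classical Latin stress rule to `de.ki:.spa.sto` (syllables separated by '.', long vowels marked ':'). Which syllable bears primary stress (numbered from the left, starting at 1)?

Classical Latin: stress the penult if heavy (long vowel or closed), else the antepenult.
Weights: 2 ki: H, 3 spa L, 4 sto L.
The penult (syllable 3, spa) is light, so stress falls on the antepenult (syllable 2, ki:).
Stress on syllable 2: de.ˈki:.spa.sto.

2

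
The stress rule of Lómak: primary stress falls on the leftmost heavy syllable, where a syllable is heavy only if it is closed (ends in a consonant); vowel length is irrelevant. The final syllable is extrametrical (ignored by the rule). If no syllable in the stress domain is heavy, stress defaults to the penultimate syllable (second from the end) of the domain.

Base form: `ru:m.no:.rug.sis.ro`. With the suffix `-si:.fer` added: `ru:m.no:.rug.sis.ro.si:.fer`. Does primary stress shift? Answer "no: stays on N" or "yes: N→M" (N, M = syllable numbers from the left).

no: stays on 1

Base `ru:m.no:.rug.sis.ro` (5 syllables):
  The final syllable (5, ro) is extrametrical; the stress domain is syllables 1–4.
  Weights: 1 ru:m H, 2 no: L, 3 rug H, 4 sis H.
  Heavy syllables in the domain: 1, 3, 4. The leftmost is syllable 1 (ru:m).
  → primary stress on syllable 1.
Suffixed `ru:m.no:.rug.sis.ro.si:.fer` (7 syllables):
  The final syllable (7, fer) is extrametrical; the stress domain is syllables 1–6.
  Weights: 1 ru:m H, 2 no: L, 3 rug H, 4 sis H, 5 ro L, 6 si: L.
  Heavy syllables in the domain: 1, 3, 4. The leftmost is syllable 1 (ru:m).
  → primary stress on syllable 1.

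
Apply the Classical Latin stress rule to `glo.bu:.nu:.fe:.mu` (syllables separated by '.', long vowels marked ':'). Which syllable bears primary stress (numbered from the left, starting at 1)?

4

Classical Latin: stress the penult if heavy (long vowel or closed), else the antepenult.
Weights: 3 nu: H, 4 fe: H, 5 mu L.
The penult (syllable 4, fe:) is heavy, so it takes stress.
Stress on syllable 4: glo.bu:.nu:.ˈfe:.mu.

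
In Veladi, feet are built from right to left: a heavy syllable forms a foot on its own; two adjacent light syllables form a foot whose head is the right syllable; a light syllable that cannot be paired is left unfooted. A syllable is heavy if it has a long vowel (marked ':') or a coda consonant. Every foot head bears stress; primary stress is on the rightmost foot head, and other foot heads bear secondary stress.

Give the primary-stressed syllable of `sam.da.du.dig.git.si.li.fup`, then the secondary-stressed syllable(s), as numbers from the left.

Weights: 1 sam H, 2 da L, 3 du L, 4 dig H, 5 git H, 6 si L, 7 li L, 8 fup H.
Parse right to left (heavy = foot alone; LL = one foot; stranded L unfooted): (ˈsam) (da.ˈdu) (ˈdig) (ˈgit) (si.ˈli) (ˈfup).
Foot heads: 1, 3, 4, 5, 7, 8.
Primary stress on the rightmost head = syllable 8.
Secondary stress on 1, 3, 4, 5, 7: ˌsam.da.ˌdu.ˌdig.ˌgit.si.ˌli.ˈfup.

primary 8, secondary 1, 3, 4, 5, 7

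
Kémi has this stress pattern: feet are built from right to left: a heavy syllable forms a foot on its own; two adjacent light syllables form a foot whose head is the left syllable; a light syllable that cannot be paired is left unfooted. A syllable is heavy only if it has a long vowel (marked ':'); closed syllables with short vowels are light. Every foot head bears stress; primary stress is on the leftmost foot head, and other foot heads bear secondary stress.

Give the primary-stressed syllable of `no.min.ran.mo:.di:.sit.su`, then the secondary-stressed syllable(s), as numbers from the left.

Weights: 1 no L, 2 min L, 3 ran L, 4 mo: H, 5 di: H, 6 sit L, 7 su L.
Parse right to left (heavy = foot alone; LL = one foot; stranded L unfooted): no (ˈmin.ran) (ˈmo:) (ˈdi:) (ˈsit.su).
Foot heads: 2, 4, 5, 6.
Primary stress on the leftmost head = syllable 2.
Secondary stress on 4, 5, 6: no.ˈmin.ran.ˌmo:.ˌdi:.ˌsit.su.

primary 2, secondary 4, 5, 6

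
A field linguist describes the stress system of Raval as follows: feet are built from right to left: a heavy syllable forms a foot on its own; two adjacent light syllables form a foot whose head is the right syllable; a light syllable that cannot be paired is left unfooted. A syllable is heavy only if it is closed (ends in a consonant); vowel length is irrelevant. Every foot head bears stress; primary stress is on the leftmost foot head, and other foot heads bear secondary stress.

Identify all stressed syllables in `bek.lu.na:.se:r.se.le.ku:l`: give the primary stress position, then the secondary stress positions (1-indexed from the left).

primary 1, secondary 3, 4, 6, 7

Weights: 1 bek H, 2 lu L, 3 na: L, 4 se:r H, 5 se L, 6 le L, 7 ku:l H.
Parse right to left (heavy = foot alone; LL = one foot; stranded L unfooted): (ˈbek) (lu.ˈna:) (ˈse:r) (se.ˈle) (ˈku:l).
Foot heads: 1, 3, 4, 6, 7.
Primary stress on the leftmost head = syllable 1.
Secondary stress on 3, 4, 6, 7: ˈbek.lu.ˌna:.ˌse:r.se.ˌle.ˌku:l.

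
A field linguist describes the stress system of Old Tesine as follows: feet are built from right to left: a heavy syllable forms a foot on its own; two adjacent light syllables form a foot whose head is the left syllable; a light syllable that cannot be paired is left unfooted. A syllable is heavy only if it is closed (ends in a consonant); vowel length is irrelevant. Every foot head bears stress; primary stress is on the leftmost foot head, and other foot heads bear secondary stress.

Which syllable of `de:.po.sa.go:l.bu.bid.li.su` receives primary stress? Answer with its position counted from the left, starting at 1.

2

Weights: 1 de: L, 2 po L, 3 sa L, 4 go:l H, 5 bu L, 6 bid H, 7 li L, 8 su L.
Parse right to left (heavy = foot alone; LL = one foot; stranded L unfooted): de: (ˈpo.sa) (ˈgo:l) bu (ˈbid) (ˈli.su).
Foot heads: 2, 4, 6, 7.
Primary stress on the leftmost head = syllable 2.
Primary stress: syllable 2 → de:.ˈpo.sa.go:l.bu.bid.li.su.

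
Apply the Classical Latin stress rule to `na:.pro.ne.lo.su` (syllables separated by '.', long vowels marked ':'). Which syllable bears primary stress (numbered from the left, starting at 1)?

3

Classical Latin: stress the penult if heavy (long vowel or closed), else the antepenult.
Weights: 3 ne L, 4 lo L, 5 su L.
The penult (syllable 4, lo) is light, so stress falls on the antepenult (syllable 3, ne).
Stress on syllable 3: na:.pro.ˈne.lo.su.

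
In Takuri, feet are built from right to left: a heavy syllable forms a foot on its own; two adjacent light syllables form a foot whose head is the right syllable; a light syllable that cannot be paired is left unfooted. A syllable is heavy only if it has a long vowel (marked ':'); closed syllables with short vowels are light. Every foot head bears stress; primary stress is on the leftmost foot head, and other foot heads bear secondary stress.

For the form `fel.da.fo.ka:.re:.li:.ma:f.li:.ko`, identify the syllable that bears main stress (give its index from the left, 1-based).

Weights: 1 fel L, 2 da L, 3 fo L, 4 ka: H, 5 re: H, 6 li: H, 7 ma:f H, 8 li: H, 9 ko L.
Parse right to left (heavy = foot alone; LL = one foot; stranded L unfooted): fel (da.ˈfo) (ˈka:) (ˈre:) (ˈli:) (ˈma:f) (ˈli:) ko.
Foot heads: 3, 4, 5, 6, 7, 8.
Primary stress on the leftmost head = syllable 3.
Primary stress: syllable 3 → fel.da.ˈfo.ka:.re:.li:.ma:f.li:.ko.

3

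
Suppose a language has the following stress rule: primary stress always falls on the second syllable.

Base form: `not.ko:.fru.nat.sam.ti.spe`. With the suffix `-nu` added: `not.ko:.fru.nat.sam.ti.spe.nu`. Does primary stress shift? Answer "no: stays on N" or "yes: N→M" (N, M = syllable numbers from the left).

Base `not.ko:.fru.nat.sam.ti.spe` (7 syllables):
  The word has 7 syllables; the second syllable is syllable 2 (ko:).
  → primary stress on syllable 2.
Suffixed `not.ko:.fru.nat.sam.ti.spe.nu` (8 syllables):
  The word has 8 syllables; the second syllable is syllable 2 (ko:).
  → primary stress on syllable 2.

no: stays on 2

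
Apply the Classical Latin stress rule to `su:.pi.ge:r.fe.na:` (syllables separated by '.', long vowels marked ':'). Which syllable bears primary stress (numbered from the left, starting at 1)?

3

Classical Latin: stress the penult if heavy (long vowel or closed), else the antepenult.
Weights: 3 ge:r H, 4 fe L, 5 na: H.
The penult (syllable 4, fe) is light, so stress falls on the antepenult (syllable 3, ge:r).
Stress on syllable 3: su:.pi.ˈge:r.fe.na:.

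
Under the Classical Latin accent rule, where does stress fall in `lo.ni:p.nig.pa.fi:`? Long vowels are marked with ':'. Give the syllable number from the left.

Classical Latin: stress the penult if heavy (long vowel or closed), else the antepenult.
Weights: 3 nig H, 4 pa L, 5 fi: H.
The penult (syllable 4, pa) is light, so stress falls on the antepenult (syllable 3, nig).
Stress on syllable 3: lo.ni:p.ˈnig.pa.fi:.

3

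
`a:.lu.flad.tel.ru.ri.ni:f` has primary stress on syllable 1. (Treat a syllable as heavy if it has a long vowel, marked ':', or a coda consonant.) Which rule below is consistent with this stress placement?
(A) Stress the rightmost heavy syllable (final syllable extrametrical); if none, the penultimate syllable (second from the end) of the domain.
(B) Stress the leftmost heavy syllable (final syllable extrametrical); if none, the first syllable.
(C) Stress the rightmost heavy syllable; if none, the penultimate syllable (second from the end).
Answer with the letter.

Rule A → syllable 4 (observed: 1).
Rule B → syllable 1 ✓.
Rule C → syllable 7 (observed: 1).

B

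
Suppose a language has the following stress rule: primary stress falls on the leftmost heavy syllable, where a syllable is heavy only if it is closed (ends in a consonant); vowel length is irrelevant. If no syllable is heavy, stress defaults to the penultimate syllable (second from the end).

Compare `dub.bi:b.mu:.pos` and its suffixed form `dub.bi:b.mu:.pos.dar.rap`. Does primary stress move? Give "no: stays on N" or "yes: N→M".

Base `dub.bi:b.mu:.pos` (4 syllables):
  Weights: 1 dub H, 2 bi:b H, 3 mu: L, 4 pos H.
  Heavy syllables in the domain: 1, 2, 4. The leftmost is syllable 1 (dub).
  → primary stress on syllable 1.
Suffixed `dub.bi:b.mu:.pos.dar.rap` (6 syllables):
  Weights: 1 dub H, 2 bi:b H, 3 mu: L, 4 pos H, 5 dar H, 6 rap H.
  Heavy syllables in the domain: 1, 2, 4, 5, 6. The leftmost is syllable 1 (dub).
  → primary stress on syllable 1.

no: stays on 1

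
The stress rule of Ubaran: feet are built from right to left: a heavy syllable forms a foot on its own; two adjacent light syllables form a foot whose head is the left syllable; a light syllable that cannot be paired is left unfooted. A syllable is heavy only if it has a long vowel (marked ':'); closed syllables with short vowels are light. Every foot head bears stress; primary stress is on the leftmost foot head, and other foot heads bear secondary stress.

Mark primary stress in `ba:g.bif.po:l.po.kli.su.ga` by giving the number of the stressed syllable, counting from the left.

Weights: 1 ba:g H, 2 bif L, 3 po:l H, 4 po L, 5 kli L, 6 su L, 7 ga L.
Parse right to left (heavy = foot alone; LL = one foot; stranded L unfooted): (ˈba:g) bif (ˈpo:l) (ˈpo.kli) (ˈsu.ga).
Foot heads: 1, 3, 4, 6.
Primary stress on the leftmost head = syllable 1.
Primary stress: syllable 1 → ˈba:g.bif.po:l.po.kli.su.ga.

1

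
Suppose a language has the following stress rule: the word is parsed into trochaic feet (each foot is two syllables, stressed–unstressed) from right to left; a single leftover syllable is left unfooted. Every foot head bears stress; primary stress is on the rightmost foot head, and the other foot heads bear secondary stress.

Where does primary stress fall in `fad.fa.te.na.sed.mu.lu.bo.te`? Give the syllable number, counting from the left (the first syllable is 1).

Parse right to left into trochaic (ˈσσ) feet: fad (ˈfa.te) (ˈna.sed) (ˈmu.lu) (ˈbo.te). Syllable 1 is left unfooted.
Foot heads (stressed positions): 2, 4, 6, 8.
End Rule Rightmost: primary stress on the rightmost head = syllable 8.
Primary stress: syllable 8 → fad.fa.te.na.sed.mu.lu.ˈbo.te.

8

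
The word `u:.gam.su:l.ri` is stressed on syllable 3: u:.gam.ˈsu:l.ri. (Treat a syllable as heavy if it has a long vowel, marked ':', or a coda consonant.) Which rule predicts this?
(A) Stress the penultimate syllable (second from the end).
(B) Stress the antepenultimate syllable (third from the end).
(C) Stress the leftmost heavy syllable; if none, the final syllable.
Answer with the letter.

A

Rule A → syllable 3 ✓.
Rule B → syllable 2 (observed: 3).
Rule C → syllable 1 (observed: 3).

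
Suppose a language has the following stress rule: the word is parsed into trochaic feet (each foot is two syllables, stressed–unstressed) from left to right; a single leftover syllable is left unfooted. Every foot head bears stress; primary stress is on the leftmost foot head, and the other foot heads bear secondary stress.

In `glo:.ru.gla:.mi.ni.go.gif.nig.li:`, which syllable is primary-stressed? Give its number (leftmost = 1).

Parse left to right into trochaic (ˈσσ) feet: (ˈglo:.ru) (ˈgla:.mi) (ˈni.go) (ˈgif.nig) li:. Syllable 9 is left unfooted.
Foot heads (stressed positions): 1, 3, 5, 7.
End Rule Leftmost: primary stress on the leftmost head = syllable 1.
Primary stress: syllable 1 → ˈglo:.ru.gla:.mi.ni.go.gif.nig.li:.

1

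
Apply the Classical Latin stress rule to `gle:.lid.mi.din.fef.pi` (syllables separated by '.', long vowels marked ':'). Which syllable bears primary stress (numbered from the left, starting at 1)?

Classical Latin: stress the penult if heavy (long vowel or closed), else the antepenult.
Weights: 4 din H, 5 fef H, 6 pi L.
The penult (syllable 5, fef) is heavy, so it takes stress.
Stress on syllable 5: gle:.lid.mi.din.ˈfef.pi.

5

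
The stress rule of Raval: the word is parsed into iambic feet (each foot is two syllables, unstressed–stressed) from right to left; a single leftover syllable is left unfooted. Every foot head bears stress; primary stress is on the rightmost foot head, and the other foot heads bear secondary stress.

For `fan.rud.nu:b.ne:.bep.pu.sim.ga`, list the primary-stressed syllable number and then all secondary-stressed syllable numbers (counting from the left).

primary 8, secondary 2, 4, 6

Parse right to left into iambic (σˈσ) feet: (fan.ˈrud) (nu:b.ˈne:) (bep.ˈpu) (sim.ˈga).
Foot heads (stressed positions): 2, 4, 6, 8.
End Rule Rightmost: primary stress on the rightmost head = syllable 8.
Secondary stress on 2, 4, 6: fan.ˌrud.nu:b.ˌne:.bep.ˌpu.sim.ˈga.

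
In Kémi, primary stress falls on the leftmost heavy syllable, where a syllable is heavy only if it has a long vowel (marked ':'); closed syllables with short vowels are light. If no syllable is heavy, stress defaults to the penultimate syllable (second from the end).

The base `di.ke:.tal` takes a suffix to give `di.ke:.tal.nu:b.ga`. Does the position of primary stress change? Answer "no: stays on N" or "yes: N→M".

no: stays on 2

Base `di.ke:.tal` (3 syllables):
  Weights: 1 di L, 2 ke: H, 3 tal L.
  Heavy syllables in the domain: 2. The leftmost is syllable 2 (ke:).
  → primary stress on syllable 2.
Suffixed `di.ke:.tal.nu:b.ga` (5 syllables):
  Weights: 1 di L, 2 ke: H, 3 tal L, 4 nu:b H, 5 ga L.
  Heavy syllables in the domain: 2, 4. The leftmost is syllable 2 (ke:).
  → primary stress on syllable 2.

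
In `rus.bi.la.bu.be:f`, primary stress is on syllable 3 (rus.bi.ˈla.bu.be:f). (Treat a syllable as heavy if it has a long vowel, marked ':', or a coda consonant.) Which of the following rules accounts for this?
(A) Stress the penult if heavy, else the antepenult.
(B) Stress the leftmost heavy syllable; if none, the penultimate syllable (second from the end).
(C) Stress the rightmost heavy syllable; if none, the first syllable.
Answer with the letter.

A

Rule A → syllable 3 ✓.
Rule B → syllable 1 (observed: 3).
Rule C → syllable 5 (observed: 3).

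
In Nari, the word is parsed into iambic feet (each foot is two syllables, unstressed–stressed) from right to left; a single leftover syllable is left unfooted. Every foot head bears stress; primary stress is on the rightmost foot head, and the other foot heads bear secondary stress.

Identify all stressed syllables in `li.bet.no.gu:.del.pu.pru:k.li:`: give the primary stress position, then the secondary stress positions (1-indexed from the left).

primary 8, secondary 2, 4, 6

Parse right to left into iambic (σˈσ) feet: (li.ˈbet) (no.ˈgu:) (del.ˈpu) (pru:k.ˈli:).
Foot heads (stressed positions): 2, 4, 6, 8.
End Rule Rightmost: primary stress on the rightmost head = syllable 8.
Secondary stress on 2, 4, 6: li.ˌbet.no.ˌgu:.del.ˌpu.pru:k.ˈli:.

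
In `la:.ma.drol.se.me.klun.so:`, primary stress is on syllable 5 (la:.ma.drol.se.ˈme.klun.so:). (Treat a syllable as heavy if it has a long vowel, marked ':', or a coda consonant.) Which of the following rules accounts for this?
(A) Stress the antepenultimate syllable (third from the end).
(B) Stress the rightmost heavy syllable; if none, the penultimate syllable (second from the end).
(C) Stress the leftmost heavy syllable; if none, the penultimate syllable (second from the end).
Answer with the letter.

A

Rule A → syllable 5 ✓.
Rule B → syllable 7 (observed: 5).
Rule C → syllable 1 (observed: 5).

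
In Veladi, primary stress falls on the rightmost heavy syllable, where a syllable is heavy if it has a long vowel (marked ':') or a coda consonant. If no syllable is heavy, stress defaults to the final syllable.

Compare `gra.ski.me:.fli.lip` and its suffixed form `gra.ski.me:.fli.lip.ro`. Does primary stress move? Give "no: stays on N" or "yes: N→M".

no: stays on 5

Base `gra.ski.me:.fli.lip` (5 syllables):
  Weights: 1 gra L, 2 ski L, 3 me: H, 4 fli L, 5 lip H.
  Heavy syllables in the domain: 3, 5. The rightmost is syllable 5 (lip).
  → primary stress on syllable 5.
Suffixed `gra.ski.me:.fli.lip.ro` (6 syllables):
  Weights: 1 gra L, 2 ski L, 3 me: H, 4 fli L, 5 lip H, 6 ro L.
  Heavy syllables in the domain: 3, 5. The rightmost is syllable 5 (lip).
  → primary stress on syllable 5.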